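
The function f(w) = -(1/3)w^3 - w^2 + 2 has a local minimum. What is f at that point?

Critical points: f'(w) = -w^2 - 2w vanishes at w = -2, 0.
f''(w) = -2w - 2. f''(-2) = 2 > 0 ⇒ local minimum; f''(0) = -2 < 0 ⇒ local maximum.
Thus f has its local minimum at w = -2, with value 2/3.

2/3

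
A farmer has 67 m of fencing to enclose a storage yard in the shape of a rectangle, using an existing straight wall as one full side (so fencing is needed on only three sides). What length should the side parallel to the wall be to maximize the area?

67/2

Let the sides perpendicular to the wall have length x and the parallel side y, so 2x + y = 67 and the area is A = xy = x(67 − 2x).
A'(x) = 67 − 4x = 0 gives x = 67/4, and A''(x) = −4 < 0 confirms a maximum.
Then y = 67 − 2·67/4 = 67/2 and A = 4489/8.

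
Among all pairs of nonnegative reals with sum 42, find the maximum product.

441

With x + y = 42, the product is P(x) = x(42 − x).
P'(x) = 42 − 2x = 0 gives x = 21; P'' = −2 < 0, so this is the maximum.
P = 21·21 = 441.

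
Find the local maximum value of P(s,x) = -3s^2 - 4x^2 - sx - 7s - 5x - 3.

95/47

∂P/∂s = -6s - x - 7 = 0 and ∂P/∂x = -s - 8x - 5 = 0, so (s, x) = (-51/47, -23/47).
The Hessian has P_{ss} = -6, P_{xx} = -8, P_{sx} = -1, giving D = 47 > 0 with P_{ss} < 0, so the point is a local maximum.
P(-51/47, -23/47) = 95/47.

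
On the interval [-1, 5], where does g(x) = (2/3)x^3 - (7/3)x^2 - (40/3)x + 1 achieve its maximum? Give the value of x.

-1

g'(x) = 2x^2 - (14/3)x - 40/3, whose only zero in [-1, 5] is x = 4.
Evaluating at the critical points and endpoints: g(-1) = 34/3,  g(4) = -47,  g(5) = -122/3.
The maximum over the interval is 34/3, attained at x = -1.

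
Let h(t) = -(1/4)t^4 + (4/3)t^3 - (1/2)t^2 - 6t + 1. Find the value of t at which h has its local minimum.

Critical points: h'(t) = -t^3 + 4t^2 - t - 6 vanishes at t = -1, 2, 3.
Second-derivative test with h''(t) = -3t^2 + 8t - 1: h''(-1) = -12 < 0 ⇒ local maximum; h''(2) = 3 > 0 ⇒ local minimum; h''(3) = -4 < 0 ⇒ local maximum.
Thus h has its local minimum at t = 2, with value -19/3.

2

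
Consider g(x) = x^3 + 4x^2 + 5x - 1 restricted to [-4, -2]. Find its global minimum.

-21

Differentiating, g'(x) = 3x^2 + 8x + 5; which has no zeros in [-4, -2].
Compare values at every candidate in [-4, -2]: g(-4) = -21,  g(-2) = -3.
So the minimum is g(-4) = -21.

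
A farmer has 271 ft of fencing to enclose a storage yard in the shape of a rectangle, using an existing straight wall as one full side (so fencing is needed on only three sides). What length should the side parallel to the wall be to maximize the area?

271/2

Let the sides perpendicular to the wall have length x and the parallel side y, so 2x + y = 271 and the area is A = xy = x(271 − 2x).
A'(x) = 271 − 4x = 0 gives x = 271/4, and A''(x) = −4 < 0 confirms a maximum.
Then y = 271 − 2·271/4 = 271/2 and A = 73441/8.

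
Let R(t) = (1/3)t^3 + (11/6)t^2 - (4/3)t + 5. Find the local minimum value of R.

773/162

R'(t) = t^2 + (11/3)t - 4/3 = 0 at t = -4, 1/3.
Since R''(t) = 2t + 11/3, we get R''(-4) = -13/3 < 0 ⇒ local maximum; R''(1/3) = 13/3 > 0 ⇒ local minimum.
So the local minimum value is R(1/3) = 773/162.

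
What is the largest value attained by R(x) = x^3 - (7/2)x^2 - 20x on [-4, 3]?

1025/54

Differentiating, R'(x) = 3x^2 - 7x - 20; whose only zero in [-4, 3] is x = -5/3.
Compare values at every candidate in [-4, 3]: R(-4) = -40; R(-5/3) = 1025/54; R(3) = -129/2.
So the maximum is R(-5/3) = 1025/54.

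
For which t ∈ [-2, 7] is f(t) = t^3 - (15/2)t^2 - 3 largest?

f'(t) = 3t^2 - 15t, which vanishes at t = 0 and t = 5.
Candidates: f(-2) = -41,  f(0) = -3,  f(5) = -131/2,  f(7) = -55/2.
The maximum over the interval is -3, attained at t = 0.

0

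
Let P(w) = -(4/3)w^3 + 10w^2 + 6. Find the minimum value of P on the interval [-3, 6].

P'(w) = -4w^2 + 20w, which vanishes at w = 0 and w = 5.
Evaluating at the critical points and endpoints: P(-3) = 132,  P(0) = 6,  P(5) = 268/3,  P(6) = 78.
So the minimum is P(0) = 6.

6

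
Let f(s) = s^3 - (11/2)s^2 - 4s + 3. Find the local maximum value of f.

f'(s) = 3s^2 - 11s - 4. Setting f'(s) = 0 gives s ∈ {-1/3, 4}.
Since f''(s) = 6s - 11, we get f''(-1/3) = -13 < 0 ⇒ local maximum; f''(4) = 13 > 0 ⇒ local minimum.
So the local maximum value is f(-1/3) = 199/54.

199/54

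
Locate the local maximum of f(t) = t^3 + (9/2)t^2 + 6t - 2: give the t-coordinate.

-2

f'(t) = 3t^2 + 9t + 6. Setting f'(t) = 0 gives t ∈ {-2, -1}.
Second-derivative test with f''(t) = 6t + 9: f''(-2) = -3 < 0 ⇒ local maximum; f''(-1) = 3 > 0 ⇒ local minimum.
The local maximum is f(-2) = -4.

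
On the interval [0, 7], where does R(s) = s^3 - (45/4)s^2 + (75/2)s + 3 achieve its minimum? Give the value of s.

Differentiating, R'(s) = 3s^2 - (45/2)s + 75/2; which vanishes at s = 5/2 and s = 5.
Compare values at every candidate in [0, 7]: R(0) = 3, R(5/2) = 673/16, R(5) = 137/4, R(7) = 229/4.
Hence the absolute minimum is 3 at s = 0.

0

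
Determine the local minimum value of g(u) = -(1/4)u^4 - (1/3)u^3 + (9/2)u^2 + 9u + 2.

g'(u) = -u^3 - u^2 + 9u + 9 = 0 at u = -3, -1, 3.
g''(u) = -3u^2 - 2u + 9. g''(-3) = -12 < 0 ⇒ local maximum; g''(-1) = 8 > 0 ⇒ local minimum; g''(3) = -24 < 0 ⇒ local maximum.
The local minimum is g(-1) = -29/12.

-29/12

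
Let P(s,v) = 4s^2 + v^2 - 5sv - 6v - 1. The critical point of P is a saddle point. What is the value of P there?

∂P/∂s = 8s - 5v = 0 and ∂P/∂v = -5s + 2v - 6 = 0, so (s, v) = (-10/3, -16/3).
The Hessian has P_{ss} = 8, P_{vv} = 2, P_{sv} = -5, giving D = -9 < 0, so the point is a saddle point.
P(-10/3, -16/3) = 15.

15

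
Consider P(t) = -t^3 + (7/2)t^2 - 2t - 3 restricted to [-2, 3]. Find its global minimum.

Differentiating, P'(t) = -3t^2 + 7t - 2; which vanishes at t = 1/3 and t = 2.
Evaluating at the critical points and endpoints: P(-2) = 23; P(1/3) = -179/54; P(2) = -1; P(3) = -9/2.
Hence the absolute minimum is -9/2 at t = 3.

-9/2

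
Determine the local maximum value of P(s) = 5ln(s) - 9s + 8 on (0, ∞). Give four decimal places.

0.0611

P'(s) = 5/s − 9 = 0 gives s = 5/9.
P''(s) = -5/s², which is negative for s > 0, so this is a local maximum.
P(5/9) = 5·ln(5/9) - 5 + 8 ≈ 0.0611.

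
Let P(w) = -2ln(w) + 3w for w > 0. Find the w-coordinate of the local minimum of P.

2/3

P'(w) = -2/w + 3 = 0 gives w = 2/3.
P''(w) = 2/w², which is positive for w > 0, so this is a local minimum.
P(2/3) = -2·ln(2/3) + 2 ≈ 2.8109.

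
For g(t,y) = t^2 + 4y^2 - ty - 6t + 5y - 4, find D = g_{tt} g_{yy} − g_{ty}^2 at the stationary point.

15

∂g/∂t = 2t - y - 6 = 0 and ∂g/∂y = -t + 8y + 5 = 0, so (t, y) = (43/15, -4/15).
The Hessian has g_{tt} = 2, g_{yy} = 8, g_{ty} = -1, giving D = 15 > 0 with g_{tt} > 0, so the point is a local minimum.
D = (2)·(8) − (-1)^2 = 15.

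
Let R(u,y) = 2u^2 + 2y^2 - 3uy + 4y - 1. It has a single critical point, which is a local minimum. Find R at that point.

∂R/∂u = 4u - 3y = 0 and ∂R/∂y = -3u + 4y + 4 = 0, so (u, y) = (-12/7, -16/7).
The Hessian has R_{uu} = 4, R_{yy} = 4, R_{uy} = -3, giving D = 7 > 0 with R_{uu} > 0, so the point is a local minimum.
R(-12/7, -16/7) = -39/7.

-39/7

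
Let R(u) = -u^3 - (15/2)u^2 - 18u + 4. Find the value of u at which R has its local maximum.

-2

R'(u) = -3u^2 - 15u - 18 = 0 at u = -3, -2.
Second-derivative test with R''(u) = -6u - 15: R''(-3) = 3 > 0 ⇒ local minimum; R''(-2) = -3 < 0 ⇒ local maximum.
Thus R has its local maximum at u = -2, with value 18.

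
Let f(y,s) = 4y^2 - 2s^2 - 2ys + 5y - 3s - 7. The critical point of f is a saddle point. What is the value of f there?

∂f/∂y = 8y - 2s + 5 = 0 and ∂f/∂s = -2y - 4s - 3 = 0, so (y, s) = (-13/18, -7/18).
The Hessian has f_{yy} = 8, f_{ss} = -4, f_{ys} = -2, giving D = -36 < 0, so the point is a saddle point.
f(-13/18, -7/18) = -74/9.

-74/9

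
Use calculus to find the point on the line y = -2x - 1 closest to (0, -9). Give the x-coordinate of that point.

16/5

Minimize D(x)^2 = (x + 0)^2 + (-2x + 8)^2.
d/dx[D^2] = 2(x + 0) + 2·(-2)·(-2x + 8) = 0 ⇒ x = 16/5.
Then y = -37/5 and the distance is √(64/5) ≈ 3.5777.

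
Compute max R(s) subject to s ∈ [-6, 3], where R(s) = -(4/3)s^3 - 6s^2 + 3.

75

R'(s) = -4s^2 - 12s, which vanishes at s = -3 and s = 0.
Evaluating at the critical points and endpoints: R(-6) = 75; R(-3) = -15; R(0) = 3; R(3) = -87.
Hence the absolute maximum is 75 at s = -6.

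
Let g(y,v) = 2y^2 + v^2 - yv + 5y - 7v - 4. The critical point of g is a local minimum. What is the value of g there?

-116/7

∂g/∂y = 4y - v + 5 = 0 and ∂g/∂v = -y + 2v - 7 = 0, so (y, v) = (-3/7, 23/7).
The Hessian has g_{yy} = 4, g_{vv} = 2, g_{yv} = -1, giving D = 7 > 0 with g_{yy} > 0, so the point is a local minimum.
g(-3/7, 23/7) = -116/7.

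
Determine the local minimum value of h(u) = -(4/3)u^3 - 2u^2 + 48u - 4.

-428/3

Critical points: h'(u) = -4u^2 - 4u + 48 vanishes at u = -4, 3.
Since h''(u) = -8u - 4, we get h''(-4) = 28 > 0 ⇒ local minimum; h''(3) = -28 < 0 ⇒ local maximum.
Thus h has its local minimum at u = -4, with value -428/3.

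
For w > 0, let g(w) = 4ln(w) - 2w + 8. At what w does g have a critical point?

2

g'(w) = 4/w − 2 = 0 gives w = 2.
g''(w) = -4/w², which is negative for w > 0, so this is a local maximum.
g(2) = 4·ln(2) - 4 + 8 ≈ 6.7726.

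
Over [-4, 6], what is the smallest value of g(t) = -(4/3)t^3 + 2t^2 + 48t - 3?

The derivative is -4t^2 + 4t + 48, which vanishes at t = -3 and t = 4.
Evaluating at the critical points and endpoints: g(-4) = -233/3; g(-3) = -93; g(4) = 407/3; g(6) = 69.
So the minimum is g(-3) = -93.

-93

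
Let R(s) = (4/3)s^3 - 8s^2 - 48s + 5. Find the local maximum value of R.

R'(s) = 4s^2 - 16s - 48. Setting R'(s) = 0 gives s ∈ {-2, 6}.
R''(s) = 8s - 16. R''(-2) = -32 < 0 ⇒ local maximum; R''(6) = 32 > 0 ⇒ local minimum.
The local maximum is R(-2) = 175/3.

175/3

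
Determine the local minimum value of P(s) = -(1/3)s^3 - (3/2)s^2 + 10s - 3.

-293/6

P'(s) = -s^2 - 3s + 10. Setting P'(s) = 0 gives s ∈ {-5, 2}.
P''(s) = -2s - 3. P''(-5) = 7 > 0 ⇒ local minimum; P''(2) = -7 < 0 ⇒ local maximum.
So the local minimum value is P(-5) = -293/6.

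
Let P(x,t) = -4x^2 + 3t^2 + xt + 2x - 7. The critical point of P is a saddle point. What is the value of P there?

∂P/∂x = -8x + t + 2 = 0 and ∂P/∂t = x + 6t = 0, so (x, t) = (12/49, -2/49).
The Hessian has P_{xx} = -8, P_{tt} = 6, P_{xt} = 1, giving D = -49 < 0, so the point is a saddle point.
P(12/49, -2/49) = -331/49.

-331/49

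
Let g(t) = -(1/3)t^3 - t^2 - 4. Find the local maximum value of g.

g'(t) = -t^2 - 2t = 0 at t = -2, 0.
g''(t) = -2t - 2. g''(-2) = 2 > 0 ⇒ local minimum; g''(0) = -2 < 0 ⇒ local maximum.
The local maximum is g(0) = -4.

-4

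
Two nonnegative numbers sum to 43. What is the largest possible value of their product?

1849/4

With x + y = 43, the product is P(x) = x(43 − x).
P'(x) = 43 − 2x = 0 gives x = 43/2; P'' = −2 < 0, so this is the maximum.
P = 43/2·43/2 = 1849/4.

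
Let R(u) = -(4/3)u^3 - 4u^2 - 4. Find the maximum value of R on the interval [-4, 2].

52/3

Differentiating, R'(u) = -4u^2 - 8u; which vanishes at u = -2 and u = 0.
Compare values at every candidate in [-4, 2]: R(-4) = 52/3, R(-2) = -28/3, R(0) = -4, R(2) = -92/3.
Hence the absolute maximum is 52/3 at u = -4.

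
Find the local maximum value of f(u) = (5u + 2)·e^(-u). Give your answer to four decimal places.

By the product rule, f'(u) = (-5u + 3)·e^(-u). Since e^(-u) > 0, the only critical point is u = 3/5.
f''(3/5) has the same sign as -5 < 0, so this is a local maximum.
f(3/5) = (5)·e^(-3/5) ≈ 2.7441.

2.7441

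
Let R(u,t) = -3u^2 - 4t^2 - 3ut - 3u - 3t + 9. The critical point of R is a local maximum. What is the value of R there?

129/13

∂R/∂u = -6u - 3t - 3 = 0 and ∂R/∂t = -3u - 8t - 3 = 0, so (u, t) = (-5/13, -3/13).
The Hessian has R_{uu} = -6, R_{tt} = -8, R_{ut} = -3, giving D = 39 > 0 with R_{uu} < 0, so the point is a local maximum.
R(-5/13, -3/13) = 129/13.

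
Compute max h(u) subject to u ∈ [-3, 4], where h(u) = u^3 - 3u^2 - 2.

h'(u) = 3u^2 - 6u, which vanishes at u = 0 and u = 2.
Compare values at every candidate in [-3, 4]: h(-3) = -56; h(0) = -2; h(2) = -6; h(4) = 14.
The maximum over the interval is 14, attained at u = 4.

14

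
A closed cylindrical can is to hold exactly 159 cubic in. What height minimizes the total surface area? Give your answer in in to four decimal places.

With radius r and height h, πr²h = 159 so h = 159/(πr²), and S(r) = 2πr² + 2πrh = 2πr² + 2·159/r.
S'(r) = 4πr − 2·159/r² = 0 ⇒ r³ = 159/(2π), so r ≈ 2.9359 and h = 2r ≈ 5.8718.
S''(r) = 4π + 4·159/r³ > 0, so this is the minimum; S ≈ 162.4723.

5.8718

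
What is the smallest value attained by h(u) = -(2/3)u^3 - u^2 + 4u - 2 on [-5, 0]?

The derivative is -2u^2 - 2u + 4, whose only zero in [-5, 0] is u = -2.
Compare values at every candidate in [-5, 0]: h(-5) = 109/3, h(-2) = -26/3, h(0) = -2.
Hence the absolute minimum is -26/3 at u = -2.

-26/3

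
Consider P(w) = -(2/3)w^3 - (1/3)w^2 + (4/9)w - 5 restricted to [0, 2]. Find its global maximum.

-398/81

The derivative is -2w^2 - (2/3)w + 4/9, whose only zero in [0, 2] is w = 1/3.
Compare values at every candidate in [0, 2]: P(0) = -5, P(1/3) = -398/81, P(2) = -97/9.
The maximum over the interval is -398/81, attained at w = 1/3.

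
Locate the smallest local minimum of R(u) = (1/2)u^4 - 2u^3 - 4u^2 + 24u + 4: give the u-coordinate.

Critical points: R'(u) = 2u^3 - 6u^2 - 8u + 24 vanishes at u = -2, 2, 3.
R''(u) = 6u^2 - 12u - 8. R''(-2) = 40 > 0 ⇒ local minimum; R''(2) = -8 < 0 ⇒ local maximum; R''(3) = 10 > 0 ⇒ local minimum.
Thus R has its smallest local minimum at u = -2, with value -36.

-2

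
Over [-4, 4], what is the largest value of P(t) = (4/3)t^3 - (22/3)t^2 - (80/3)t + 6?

The derivative is 4t^2 - (44/3)t - 80/3, whose only zero in [-4, 4] is t = -4/3.
Evaluating at the critical points and endpoints: P(-4) = -90; P(-4/3) = 2054/81; P(4) = -398/3.
Hence the absolute maximum is 2054/81 at t = -4/3.

2054/81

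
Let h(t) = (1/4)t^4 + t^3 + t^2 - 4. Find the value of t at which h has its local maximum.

-1

Critical points: h'(t) = t^3 + 3t^2 + 2t vanishes at t = -2, -1, 0.
Second-derivative test with h''(t) = 3t^2 + 6t + 2: h''(-2) = 2 > 0 ⇒ local minimum; h''(-1) = -1 < 0 ⇒ local maximum; h''(0) = 2 > 0 ⇒ local minimum.
The local maximum is h(-1) = -15/4.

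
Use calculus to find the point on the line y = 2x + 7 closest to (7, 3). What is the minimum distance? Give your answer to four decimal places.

8.0498

Minimize D(x)^2 = (x - 7)^2 + (2x + 4)^2.
d/dx[D^2] = 2(x - 7) + 2·2·(2x + 4) = 0 ⇒ x = -1/5.
Then y = 33/5 and the distance is √(324/5) ≈ 8.0498.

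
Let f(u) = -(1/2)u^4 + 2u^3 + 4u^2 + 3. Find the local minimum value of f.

f'(u) = -2u^3 + 6u^2 + 8u. Setting f'(u) = 0 gives u ∈ {-1, 0, 4}.
f''(u) = -6u^2 + 12u + 8. f''(-1) = -10 < 0 ⇒ local maximum; f''(0) = 8 > 0 ⇒ local minimum; f''(4) = -40 < 0 ⇒ local maximum.
So the local minimum value is f(0) = 3.

3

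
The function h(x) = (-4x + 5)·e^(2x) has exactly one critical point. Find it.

3/4

Differentiating with the product rule gives h'(x) = (-8x + 6)·e^(2x). Since e^(2x) > 0, the only critical point is x = 3/4.
h''(3/4) has the same sign as -8 < 0, so this is a local maximum.
h(3/4) = (2)·e^(3/2) ≈ 8.9634.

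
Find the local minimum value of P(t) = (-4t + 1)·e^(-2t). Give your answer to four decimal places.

P'(t) = (-4)·e^(-2t) + (-4t + 1)·(-2)·e^(-2t) = (8t - 6)·e^(-2t). Since e^(-2t) > 0, the only critical point is t = 3/4.
P''(3/4) has the same sign as 8 > 0, so this is a local minimum.
P(3/4) = (-2)·e^(-3/2) ≈ -0.4463.

-0.4463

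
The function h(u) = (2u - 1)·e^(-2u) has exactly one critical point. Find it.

Differentiating with the product rule gives h'(u) = (-4u + 4)·e^(-2u). Since e^(-2u) > 0, the only critical point is u = 1.
h''(1) has the same sign as -4 < 0, so this is a local maximum.
h(1) = (1)·e^(-2) ≈ 0.1353.

1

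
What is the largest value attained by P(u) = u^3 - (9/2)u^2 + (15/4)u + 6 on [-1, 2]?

Differentiating, P'(u) = 3u^2 - 9u + 15/4; whose only zero in [-1, 2] is u = 1/2.
Candidates: P(-1) = -13/4, P(1/2) = 55/8, P(2) = 7/2.
So the maximum is P(1/2) = 55/8.

55/8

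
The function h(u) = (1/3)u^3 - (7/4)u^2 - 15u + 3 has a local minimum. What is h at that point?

h'(u) = u^2 - (7/2)u - 15. Setting h'(u) = 0 gives u ∈ {-5/2, 6}.
Second-derivative test with h''(u) = 2u - 7/2: h''(-5/2) = -17/2 < 0 ⇒ local maximum; h''(6) = 17/2 > 0 ⇒ local minimum.
The local minimum is h(6) = -78.

-78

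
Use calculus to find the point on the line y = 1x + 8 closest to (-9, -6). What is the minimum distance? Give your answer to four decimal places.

3.5355

Minimize D(x)^2 = (x + 9)^2 + (x + 14)^2.
d/dx[D^2] = 2(x + 9) + 2·1·(x + 14) = 0 ⇒ x = -23/2.
Then y = -7/2 and the distance is √(25/2) ≈ 3.5355.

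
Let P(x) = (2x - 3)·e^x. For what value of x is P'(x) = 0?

Differentiating with the product rule gives P'(x) = (2x - 1)·e^x. Since e^x > 0, the only critical point is x = 1/2.
P''(1/2) has the same sign as 2 > 0, so this is a local minimum.
P(1/2) = (-2)·e^(1/2) ≈ -3.2974.

1/2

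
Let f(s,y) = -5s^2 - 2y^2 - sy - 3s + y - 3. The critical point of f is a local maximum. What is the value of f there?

∂f/∂s = -10s - y - 3 = 0 and ∂f/∂y = -s - 4y + 1 = 0, so (s, y) = (-1/3, 1/3).
The Hessian has f_{ss} = -10, f_{yy} = -4, f_{sy} = -1, giving D = 39 > 0 with f_{ss} < 0, so the point is a local maximum.
f(-1/3, 1/3) = -7/3.

-7/3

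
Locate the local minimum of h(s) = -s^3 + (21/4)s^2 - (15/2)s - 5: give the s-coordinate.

h'(s) = -3s^2 + (21/2)s - 15/2. Setting h'(s) = 0 gives s ∈ {1, 5/2}.
h''(s) = -6s + 21/2. h''(1) = 9/2 > 0 ⇒ local minimum; h''(5/2) = -9/2 < 0 ⇒ local maximum.
Thus h has its local minimum at s = 1, with value -33/4.

1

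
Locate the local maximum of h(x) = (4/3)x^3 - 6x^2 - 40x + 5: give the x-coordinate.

h'(x) = 4x^2 - 12x - 40 = 0 at x = -2, 5.
Second-derivative test with h''(x) = 8x - 12: h''(-2) = -28 < 0 ⇒ local maximum; h''(5) = 28 > 0 ⇒ local minimum.
The local maximum is h(-2) = 151/3.

-2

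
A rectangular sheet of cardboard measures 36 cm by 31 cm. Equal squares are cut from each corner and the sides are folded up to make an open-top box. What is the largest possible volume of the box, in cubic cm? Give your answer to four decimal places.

2750.0921

With cut size x, the volume is V(x) = x(36 − 2x)(31 − 2x) for 0 < x < 15.5.
V'(x) = 12x^2 − 268x + 1116. Setting V'(x) = 0 gives x ≈ 5.5369 (the root in (0, 15.5)).
V''(x) = 24x − 268 is negative there, so this is the maximum; V ≈ 2750.0921.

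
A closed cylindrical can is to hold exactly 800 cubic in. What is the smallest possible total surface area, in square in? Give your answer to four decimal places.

477.0617

With radius r and height h, πr²h = 800 so h = 800/(πr²), and S(r) = 2πr² + 2πrh = 2πr² + 2·800/r.
S'(r) = 4πr − 2·800/r² = 0 ⇒ r³ = 800/(2π), so r ≈ 5.0308 and h = 2r ≈ 10.0616.
S''(r) = 4π + 4·800/r³ > 0, so this is the minimum; S ≈ 477.0617.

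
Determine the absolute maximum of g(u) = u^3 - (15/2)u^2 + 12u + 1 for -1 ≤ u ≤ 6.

19

Differentiating, g'(u) = 3u^2 - 15u + 12; which vanishes at u = 1 and u = 4.
Candidates: g(-1) = -39/2; g(1) = 13/2; g(4) = -7; g(6) = 19.
So the maximum is g(6) = 19.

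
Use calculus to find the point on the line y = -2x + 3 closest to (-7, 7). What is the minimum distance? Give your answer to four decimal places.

Minimize D(x)^2 = (x + 7)^2 + (-2x - 4)^2.
d/dx[D^2] = 2(x + 7) + 2·(-2)·(-2x - 4) = 0 ⇒ x = -3.
Then y = 9 and the distance is √(20) ≈ 4.4721.

4.4721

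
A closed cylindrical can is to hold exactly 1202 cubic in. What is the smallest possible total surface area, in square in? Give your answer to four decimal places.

625.8220

With radius r and height h, πr²h = 1202 so h = 1202/(πr²), and S(r) = 2πr² + 2πrh = 2πr² + 2·1202/r.
S'(r) = 4πr − 2·1202/r² = 0 ⇒ r³ = 1202/(2π), so r ≈ 5.7620 and h = 2r ≈ 11.5240.
S''(r) = 4π + 4·1202/r³ > 0, so this is the minimum; S ≈ 625.8220.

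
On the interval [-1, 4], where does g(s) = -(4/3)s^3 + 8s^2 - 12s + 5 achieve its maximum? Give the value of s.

-1

g'(s) = -4s^2 + 16s - 12, which vanishes at s = 1 and s = 3.
Candidates: g(-1) = 79/3,  g(1) = -1/3,  g(3) = 5,  g(4) = -1/3.
The maximum over the interval is 79/3, attained at s = -1.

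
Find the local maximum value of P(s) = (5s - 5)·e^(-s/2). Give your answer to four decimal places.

By the product rule, P'(s) = (-(5/2)s + 15/2)·e^(-s/2). Since e^(-s/2) > 0, the only critical point is s = 3.
P''(3) has the same sign as -5/2 < 0, so this is a local maximum.
P(3) = (10)·e^(-3/2) ≈ 2.2313.

2.2313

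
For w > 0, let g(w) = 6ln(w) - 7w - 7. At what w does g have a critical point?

6/7

g'(w) = 6/w − 7 = 0 gives w = 6/7.
g''(w) = -6/w², which is negative for w > 0, so this is a local maximum.
g(6/7) = 6·ln(6/7) - 6 - 7 ≈ -13.9249.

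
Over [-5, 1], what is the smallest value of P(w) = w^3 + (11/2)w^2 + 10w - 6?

The derivative is 3w^2 + 11w + 10, which vanishes at w = -2 and w = -5/3.
Compare values at every candidate in [-5, 1]: P(-5) = -87/2; P(-2) = -12; P(-5/3) = -649/54; P(1) = 21/2.
The minimum over the interval is -87/2, attained at w = -5.

-87/2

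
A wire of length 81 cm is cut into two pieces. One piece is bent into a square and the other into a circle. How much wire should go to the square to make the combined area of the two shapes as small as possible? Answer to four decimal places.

Let x be the length used for the square. Square side x/4; circle radius (81−x)/(2π).
A(x) = (x/4)² + π·((81−x)/(2π))² = x²/16 + (81−x)²/(4π) for 0 ≤ x ≤ 81. A'(x) = x/8 − (81−x)/(2π) = 0 gives x = 4·81/(π+4) ≈ 45.3680.
A'' = 1/8 + 1/(2π) > 0, so this gives the minimum combined area; x ≈ 45.3680 cm to the square.

45.3680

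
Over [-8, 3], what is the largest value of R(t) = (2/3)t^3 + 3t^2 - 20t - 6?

257/3

The derivative is 2t^2 + 6t - 20, which vanishes at t = -5 and t = 2.
Candidates: R(-8) = 14/3; R(-5) = 257/3; R(2) = -86/3; R(3) = -21.
So the maximum is R(-5) = 257/3.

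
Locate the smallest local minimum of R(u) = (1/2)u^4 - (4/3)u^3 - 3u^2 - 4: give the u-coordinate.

R'(u) = 2u^3 - 4u^2 - 6u. Setting R'(u) = 0 gives u ∈ {-1, 0, 3}.
R''(u) = 6u^2 - 8u - 6. R''(-1) = 8 > 0 ⇒ local minimum; R''(0) = -6 < 0 ⇒ local maximum; R''(3) = 24 > 0 ⇒ local minimum.
The smallest local minimum is R(3) = -53/2.

3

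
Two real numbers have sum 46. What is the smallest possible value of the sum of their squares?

1058

With a + b = 46, a^2 + b^2 = a^2 + (46 − a)^2.
The derivative 2a − 2(46 − a) = 4a − 92 vanishes at a = 23; second derivative 4 > 0, a minimum.
The minimum is 2·(23)^2 = 1058.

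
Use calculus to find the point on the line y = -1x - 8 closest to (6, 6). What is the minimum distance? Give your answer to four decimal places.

14.1421

Minimize D(x)^2 = (x - 6)^2 + (-x - 14)^2.
d/dx[D^2] = 2(x - 6) + 2·(-1)·(-x - 14) = 0 ⇒ x = -4.
Then y = -4 and the distance is √(200) ≈ 14.1421.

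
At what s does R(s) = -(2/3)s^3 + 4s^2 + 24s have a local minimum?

-2

R'(s) = -2s^2 + 8s + 24 = 0 at s = -2, 6.
Since R''(s) = -4s + 8, we get R''(-2) = 16 > 0 ⇒ local minimum; R''(6) = -16 < 0 ⇒ local maximum.
The local minimum is R(-2) = -80/3.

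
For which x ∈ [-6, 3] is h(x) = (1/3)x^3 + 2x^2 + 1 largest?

The derivative is x^2 + 4x, which vanishes at x = -4 and x = 0.
Evaluating at the critical points and endpoints: h(-6) = 1, h(-4) = 35/3, h(0) = 1, h(3) = 28.
The maximum over the interval is 28, attained at x = 3.

3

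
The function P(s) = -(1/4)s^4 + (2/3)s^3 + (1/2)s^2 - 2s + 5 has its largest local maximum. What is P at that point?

P'(s) = -s^3 + 2s^2 + s - 2. Setting P'(s) = 0 gives s ∈ {-1, 1, 2}.
Second-derivative test with P''(s) = -3s^2 + 4s + 1: P''(-1) = -6 < 0 ⇒ local maximum; P''(1) = 2 > 0 ⇒ local minimum; P''(2) = -3 < 0 ⇒ local maximum.
The largest local maximum is P(-1) = 79/12.

79/12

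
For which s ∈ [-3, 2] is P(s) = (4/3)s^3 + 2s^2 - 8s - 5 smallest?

The derivative is 4s^2 + 4s - 8, which vanishes at s = -2 and s = 1.
Compare values at every candidate in [-3, 2]: P(-3) = 1, P(-2) = 25/3, P(1) = -29/3, P(2) = -7/3.
Hence the absolute minimum is -29/3 at s = 1.

1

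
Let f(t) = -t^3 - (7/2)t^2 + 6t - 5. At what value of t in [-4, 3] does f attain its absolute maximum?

2/3

Differentiating, f'(t) = -3t^2 - 7t + 6; which vanishes at t = -3 and t = 2/3.
Compare values at every candidate in [-4, 3]: f(-4) = -21,  f(-3) = -55/2,  f(2/3) = -77/27,  f(3) = -91/2.
So the maximum is f(2/3) = -77/27.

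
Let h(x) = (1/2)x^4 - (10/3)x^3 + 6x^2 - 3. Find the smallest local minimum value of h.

-3

h'(x) = 2x^3 - 10x^2 + 12x = 0 at x = 0, 2, 3.
Second-derivative test with h''(x) = 6x^2 - 20x + 12: h''(0) = 12 > 0 ⇒ local minimum; h''(2) = -4 < 0 ⇒ local maximum; h''(3) = 6 > 0 ⇒ local minimum.
So the smallest local minimum value is h(0) = -3.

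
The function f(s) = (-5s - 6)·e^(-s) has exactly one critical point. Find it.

Differentiating with the product rule gives f'(s) = (5s + 1)·e^(-s). Since e^(-s) > 0, the only critical point is s = -1/5.
f''(-1/5) has the same sign as 5 > 0, so this is a local minimum.
f(-1/5) = (-5)·e^(1/5) ≈ -6.1070.

-1/5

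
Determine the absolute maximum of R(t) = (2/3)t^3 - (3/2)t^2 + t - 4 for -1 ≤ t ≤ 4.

The derivative is 2t^2 - 3t + 1, which vanishes at t = 1/2 and t = 1.
Compare values at every candidate in [-1, 4]: R(-1) = -43/6,  R(1/2) = -91/24,  R(1) = -23/6,  R(4) = 56/3.
Hence the absolute maximum is 56/3 at t = 4.

56/3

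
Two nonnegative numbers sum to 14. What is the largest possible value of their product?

With x + y = 14, the product is P(x) = x(14 − x).
P'(x) = 14 − 2x = 0 gives x = 7; P'' = −2 < 0, so this is the maximum.
P = 7·7 = 49.

49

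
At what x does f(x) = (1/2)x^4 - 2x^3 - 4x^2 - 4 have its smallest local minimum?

f'(x) = 2x^3 - 6x^2 - 8x = 0 at x = -1, 0, 4.
f''(x) = 6x^2 - 12x - 8. f''(-1) = 10 > 0 ⇒ local minimum; f''(0) = -8 < 0 ⇒ local maximum; f''(4) = 40 > 0 ⇒ local minimum.
So the smallest local minimum value is f(4) = -68.

4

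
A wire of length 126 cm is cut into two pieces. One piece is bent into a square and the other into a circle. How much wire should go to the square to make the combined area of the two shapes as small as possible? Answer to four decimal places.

Let x be the length used for the square. Square side x/4; circle radius (126−x)/(2π).
A(x) = (x/4)² + π·((126−x)/(2π))² = x²/16 + (126−x)²/(4π) for 0 ≤ x ≤ 126. A'(x) = x/8 − (126−x)/(2π) = 0 gives x = 4·126/(π+4) ≈ 70.5725.
A'' = 1/8 + 1/(2π) > 0, so this gives the minimum combined area; x ≈ 70.5725 cm to the square.

70.5725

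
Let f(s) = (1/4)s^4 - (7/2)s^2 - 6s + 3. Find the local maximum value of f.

23/4

f'(s) = s^3 - 7s - 6 = 0 at s = -2, -1, 3.
Second-derivative test with f''(s) = 3s^2 - 7: f''(-2) = 5 > 0 ⇒ local minimum; f''(-1) = -4 < 0 ⇒ local maximum; f''(3) = 20 > 0 ⇒ local minimum.
The local maximum is f(-1) = 23/4.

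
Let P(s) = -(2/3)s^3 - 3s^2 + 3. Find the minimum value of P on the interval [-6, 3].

-42

P'(s) = -2s^2 - 6s, which vanishes at s = -3 and s = 0.
Compare values at every candidate in [-6, 3]: P(-6) = 39, P(-3) = -6, P(0) = 3, P(3) = -42.
The minimum over the interval is -42, attained at s = 3.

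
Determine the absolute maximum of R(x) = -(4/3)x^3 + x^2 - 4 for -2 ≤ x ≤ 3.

32/3

The derivative is -4x^2 + 2x, which vanishes at x = 0 and x = 1/2.
Compare values at every candidate in [-2, 3]: R(-2) = 32/3,  R(0) = -4,  R(1/2) = -47/12,  R(3) = -31.
The maximum over the interval is 32/3, attained at x = -2.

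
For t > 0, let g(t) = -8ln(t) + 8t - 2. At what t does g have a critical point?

g'(t) = -8/t + 8 = 0 gives t = 1.
g''(t) = 8/t², which is positive for t > 0, so this is a local minimum.
g(1) = -8·ln(1) + 8 - 2 ≈ 6.0000.

1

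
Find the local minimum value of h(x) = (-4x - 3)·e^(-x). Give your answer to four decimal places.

-3.1152

Differentiating with the product rule gives h'(x) = (4x - 1)·e^(-x). Since e^(-x) > 0, the only critical point is x = 1/4.
h''(1/4) has the same sign as 4 > 0, so this is a local minimum.
h(1/4) = (-4)·e^(-1/4) ≈ -3.1152.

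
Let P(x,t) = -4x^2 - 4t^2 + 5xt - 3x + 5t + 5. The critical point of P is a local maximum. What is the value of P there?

256/39

∂P/∂x = -8x + 5t - 3 = 0 and ∂P/∂t = 5x - 8t + 5 = 0, so (x, t) = (1/39, 25/39).
The Hessian has P_{xx} = -8, P_{tt} = -8, P_{xt} = 5, giving D = 39 > 0 with P_{xx} < 0, so the point is a local maximum.
P(1/39, 25/39) = 256/39.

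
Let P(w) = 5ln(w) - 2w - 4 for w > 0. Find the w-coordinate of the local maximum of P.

P'(w) = 5/w − 2 = 0 gives w = 5/2.
P''(w) = -5/w², which is negative for w > 0, so this is a local maximum.
P(5/2) = 5·ln(5/2) - 5 - 4 ≈ -4.4185.

5/2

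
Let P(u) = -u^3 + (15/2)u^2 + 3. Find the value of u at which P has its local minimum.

0

P'(u) = -3u^2 + 15u. Setting P'(u) = 0 gives u ∈ {0, 5}.
Since P''(u) = -6u + 15, we get P''(0) = 15 > 0 ⇒ local minimum; P''(5) = -15 < 0 ⇒ local maximum.
Thus P has its local minimum at u = 0, with value 3.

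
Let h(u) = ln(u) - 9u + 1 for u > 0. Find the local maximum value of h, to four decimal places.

h'(u) = 1/u − 9 = 0 gives u = 1/9.
h''(u) = -1/u², which is negative for u > 0, so this is a local maximum.
h(1/9) = 1·ln(1/9) - 1 + 1 ≈ -2.1972.

-2.1972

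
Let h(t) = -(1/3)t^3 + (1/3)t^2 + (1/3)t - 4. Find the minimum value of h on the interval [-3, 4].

h'(t) = -t^2 + (2/3)t + 1/3, which vanishes at t = -1/3 and t = 1.
Candidates: h(-3) = 7,  h(-1/3) = -329/81,  h(1) = -11/3,  h(4) = -56/3.
So the minimum is h(4) = -56/3.

-56/3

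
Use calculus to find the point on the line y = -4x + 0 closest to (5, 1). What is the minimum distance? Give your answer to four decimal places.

5.0932

Minimize D(x)^2 = (x - 5)^2 + (-4x - 1)^2.
d/dx[D^2] = 2(x - 5) + 2·(-4)·(-4x - 1) = 0 ⇒ x = 1/17.
Then y = -4/17 and the distance is √(441/17) ≈ 5.0932.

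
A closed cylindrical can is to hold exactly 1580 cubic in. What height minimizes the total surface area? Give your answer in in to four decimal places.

With radius r and height h, πr²h = 1580 so h = 1580/(πr²), and S(r) = 2πr² + 2πrh = 2πr² + 2·1580/r.
S'(r) = 4πr − 2·1580/r² = 0 ⇒ r³ = 1580/(2π), so r ≈ 6.3119 and h = 2r ≈ 12.6238.
S''(r) = 4π + 4·1580/r³ > 0, so this is the minimum; S ≈ 750.9643.

12.6238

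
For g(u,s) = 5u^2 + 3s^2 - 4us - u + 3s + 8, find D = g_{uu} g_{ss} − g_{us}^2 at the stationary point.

44

∂g/∂u = 10u - 4s - 1 = 0 and ∂g/∂s = -4u + 6s + 3 = 0, so (u, s) = (-3/22, -13/22).
The Hessian has g_{uu} = 10, g_{ss} = 6, g_{us} = -4, giving D = 44 > 0 with g_{uu} > 0, so the point is a local minimum.
D = (10)·(6) − (-4)^2 = 44.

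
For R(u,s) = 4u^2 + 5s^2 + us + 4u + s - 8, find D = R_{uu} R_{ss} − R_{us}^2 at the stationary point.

79

∂R/∂u = 8u + s + 4 = 0 and ∂R/∂s = u + 10s + 1 = 0, so (u, s) = (-39/79, -4/79).
The Hessian has R_{uu} = 8, R_{ss} = 10, R_{us} = 1, giving D = 79 > 0 with R_{uu} > 0, so the point is a local minimum.
D = (8)·(10) − (1)^2 = 79.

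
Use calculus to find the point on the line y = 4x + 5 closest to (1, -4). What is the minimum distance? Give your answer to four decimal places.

3.1530

Minimize D(x)^2 = (x - 1)^2 + (4x + 9)^2.
d/dx[D^2] = 2(x - 1) + 2·4·(4x + 9) = 0 ⇒ x = -35/17.
Then y = -55/17 and the distance is √(169/17) ≈ 3.1530.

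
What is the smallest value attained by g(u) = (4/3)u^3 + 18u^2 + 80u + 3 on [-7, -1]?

g'(u) = 4u^2 + 36u + 80, which vanishes at u = -5 and u = -4.
Evaluating at the critical points and endpoints: g(-7) = -397/3,  g(-5) = -341/3,  g(-4) = -343/3,  g(-1) = -181/3.
So the minimum is g(-7) = -397/3.

-397/3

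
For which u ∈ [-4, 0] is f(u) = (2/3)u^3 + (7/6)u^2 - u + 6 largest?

The derivative is 2u^2 + (7/3)u - 1, whose only zero in [-4, 0] is u = -3/2.
Compare values at every candidate in [-4, 0]: f(-4) = -14; f(-3/2) = 63/8; f(0) = 6.
Hence the absolute maximum is 63/8 at u = -3/2.

-3/2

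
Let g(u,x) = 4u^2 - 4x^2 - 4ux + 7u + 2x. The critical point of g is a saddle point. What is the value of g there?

∂g/∂u = 8u - 4x + 7 = 0 and ∂g/∂x = -4u - 8x + 2 = 0, so (u, x) = (-3/5, 11/20).
The Hessian has g_{uu} = 8, g_{xx} = -8, g_{ux} = -4, giving D = -80 < 0, so the point is a saddle point.
g(-3/5, 11/20) = -31/20.

-31/20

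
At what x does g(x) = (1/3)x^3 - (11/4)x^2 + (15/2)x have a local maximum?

g'(x) = x^2 - (11/2)x + 15/2. Setting g'(x) = 0 gives x ∈ {5/2, 3}.
g''(x) = 2x - 11/2. g''(5/2) = -1/2 < 0 ⇒ local maximum; g''(3) = 1/2 > 0 ⇒ local minimum.
So the local maximum value is g(5/2) = 325/48.

5/2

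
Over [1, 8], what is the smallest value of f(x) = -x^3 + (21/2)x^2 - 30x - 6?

-86

Differentiating, f'(x) = -3x^2 + 21x - 30; which vanishes at x = 2 and x = 5.
Compare values at every candidate in [1, 8]: f(1) = -53/2,  f(2) = -32,  f(5) = -37/2,  f(8) = -86.
The minimum over the interval is -86, attained at x = 8.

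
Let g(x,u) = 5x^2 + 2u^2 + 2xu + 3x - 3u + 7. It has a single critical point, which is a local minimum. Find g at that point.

∂g/∂x = 10x + 2u + 3 = 0 and ∂g/∂u = 2x + 4u - 3 = 0, so (x, u) = (-1/2, 1).
The Hessian has g_{xx} = 10, g_{uu} = 4, g_{xu} = 2, giving D = 36 > 0 with g_{xx} > 0, so the point is a local minimum.
g(-1/2, 1) = 19/4.

19/4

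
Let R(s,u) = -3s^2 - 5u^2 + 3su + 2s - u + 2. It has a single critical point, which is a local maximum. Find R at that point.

∂R/∂s = -6s + 3u + 2 = 0 and ∂R/∂u = 3s - 10u - 1 = 0, so (s, u) = (1/3, 0).
The Hessian has R_{ss} = -6, R_{uu} = -10, R_{su} = 3, giving D = 51 > 0 with R_{ss} < 0, so the point is a local maximum.
R(1/3, 0) = 7/3.

7/3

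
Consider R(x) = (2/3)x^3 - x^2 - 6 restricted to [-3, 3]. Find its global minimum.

The derivative is 2x^2 - 2x, which vanishes at x = 0 and x = 1.
Candidates: R(-3) = -33,  R(0) = -6,  R(1) = -19/3,  R(3) = 3.
Hence the absolute minimum is -33 at x = -3.

-33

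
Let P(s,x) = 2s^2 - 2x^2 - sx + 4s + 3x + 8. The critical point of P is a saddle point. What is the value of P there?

134/17

∂P/∂s = 4s - x + 4 = 0 and ∂P/∂x = -s - 4x + 3 = 0, so (s, x) = (-13/17, 16/17).
The Hessian has P_{ss} = 4, P_{xx} = -4, P_{sx} = -1, giving D = -17 < 0, so the point is a saddle point.
P(-13/17, 16/17) = 134/17.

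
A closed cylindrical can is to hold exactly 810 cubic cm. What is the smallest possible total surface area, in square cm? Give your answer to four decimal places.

With radius r and height h, πr²h = 810 so h = 810/(πr²), and S(r) = 2πr² + 2πrh = 2πr² + 2·810/r.
S'(r) = 4πr − 2·810/r² = 0 ⇒ r³ = 810/(2π), so r ≈ 5.0517 and h = 2r ≈ 10.1033.
S''(r) = 4π + 4·810/r³ > 0, so this is the minimum; S ≈ 481.0290.

481.0290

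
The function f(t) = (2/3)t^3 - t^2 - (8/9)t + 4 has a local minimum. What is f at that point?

212/81

f'(t) = 2t^2 - 2t - 8/9 = 0 at t = -1/3, 4/3.
f''(t) = 4t - 2. f''(-1/3) = -10/3 < 0 ⇒ local maximum; f''(4/3) = 10/3 > 0 ⇒ local minimum.
The local minimum is f(4/3) = 212/81.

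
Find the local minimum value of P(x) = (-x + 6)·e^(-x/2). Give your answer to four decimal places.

-0.0366

By the product rule, P'(x) = ((1/2)x - 4)·e^(-x/2). Since e^(-x/2) > 0, the only critical point is x = 8.
P''(8) has the same sign as 1/2 > 0, so this is a local minimum.
P(8) = (-2)·e^(-4) ≈ -0.0366.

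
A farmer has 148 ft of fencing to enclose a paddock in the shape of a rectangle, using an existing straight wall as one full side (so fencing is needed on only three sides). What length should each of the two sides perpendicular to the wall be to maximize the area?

Let the sides perpendicular to the wall have length x and the parallel side y, so 2x + y = 148 and the area is A = xy = x(148 − 2x).
A'(x) = 148 − 4x = 0 gives x = 37, and A''(x) = −4 < 0 confirms a maximum.
Then y = 148 − 2·37 = 74 and A = 2738.

37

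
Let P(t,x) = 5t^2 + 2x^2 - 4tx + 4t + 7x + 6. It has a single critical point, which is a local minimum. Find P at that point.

-245/24

∂P/∂t = 10t - 4x + 4 = 0 and ∂P/∂x = -4t + 4x + 7 = 0, so (t, x) = (-11/6, -43/12).
The Hessian has P_{tt} = 10, P_{xx} = 4, P_{tx} = -4, giving D = 24 > 0 with P_{tt} > 0, so the point is a local minimum.
P(-11/6, -43/12) = -245/24.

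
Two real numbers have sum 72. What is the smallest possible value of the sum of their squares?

2592

With a + b = 72, a^2 + b^2 = a^2 + (72 − a)^2.
The derivative 2a − 2(72 − a) = 4a − 144 vanishes at a = 36; second derivative 4 > 0, a minimum.
The minimum is 2·(36)^2 = 2592.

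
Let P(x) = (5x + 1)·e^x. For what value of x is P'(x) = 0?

-6/5

P'(x) = 5·e^x + (5x + 1)·1·e^x = (5x + 6)·e^x. Since e^x > 0, the only critical point is x = -6/5.
P''(-6/5) has the same sign as 5 > 0, so this is a local minimum.
P(-6/5) = (-5)·e^(-6/5) ≈ -1.5060.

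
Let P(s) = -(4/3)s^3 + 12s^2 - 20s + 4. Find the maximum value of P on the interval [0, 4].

92/3

P'(s) = -4s^2 + 24s - 20, whose only zero in [0, 4] is s = 1.
Compare values at every candidate in [0, 4]: P(0) = 4; P(1) = -16/3; P(4) = 92/3.
So the maximum is P(4) = 92/3.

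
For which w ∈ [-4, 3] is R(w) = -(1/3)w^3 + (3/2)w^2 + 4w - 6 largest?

The derivative is -w^2 + 3w + 4, whose only zero in [-4, 3] is w = -1.
Candidates: R(-4) = 70/3, R(-1) = -49/6, R(3) = 21/2.
The maximum over the interval is 70/3, attained at w = -4.

-4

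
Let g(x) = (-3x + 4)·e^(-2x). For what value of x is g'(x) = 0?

Differentiating with the product rule gives g'(x) = (6x - 11)·e^(-2x). Since e^(-2x) > 0, the only critical point is x = 11/6.
g''(11/6) has the same sign as 6 > 0, so this is a local minimum.
g(11/6) = (-3/2)·e^(-11/3) ≈ -0.0383.

11/6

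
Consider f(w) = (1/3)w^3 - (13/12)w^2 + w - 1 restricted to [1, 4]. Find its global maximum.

7

f'(w) = w^2 - (13/6)w + 1, whose only zero in [1, 4] is w = 3/2.
Compare values at every candidate in [1, 4]: f(1) = -3/4, f(3/2) = -13/16, f(4) = 7.
Hence the absolute maximum is 7 at w = 4.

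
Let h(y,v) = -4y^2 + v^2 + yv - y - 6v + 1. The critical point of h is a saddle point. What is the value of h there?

∂h/∂y = -8y + v - 1 = 0 and ∂h/∂v = y + 2v - 6 = 0, so (y, v) = (4/17, 49/17).
The Hessian has h_{yy} = -8, h_{vv} = 2, h_{yv} = 1, giving D = -17 < 0, so the point is a saddle point.
h(4/17, 49/17) = -132/17.

-132/17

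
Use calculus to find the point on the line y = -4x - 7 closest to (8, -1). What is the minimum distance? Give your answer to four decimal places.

9.2164

Minimize D(x)^2 = (x - 8)^2 + (-4x - 6)^2.
d/dx[D^2] = 2(x - 8) + 2·(-4)·(-4x - 6) = 0 ⇒ x = -16/17.
Then y = -55/17 and the distance is √(1444/17) ≈ 9.2164.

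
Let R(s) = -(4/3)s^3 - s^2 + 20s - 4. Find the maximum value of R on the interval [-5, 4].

R'(s) = -4s^2 - 2s + 20, which vanishes at s = -5/2 and s = 2.
Candidates: R(-5) = 113/3, R(-5/2) = -473/12, R(2) = 64/3, R(4) = -76/3.
The maximum over the interval is 113/3, attained at s = -5.

113/3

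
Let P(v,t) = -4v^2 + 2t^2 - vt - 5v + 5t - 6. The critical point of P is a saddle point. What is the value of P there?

∂P/∂v = -8v - t - 5 = 0 and ∂P/∂t = -v + 4t + 5 = 0, so (v, t) = (-5/11, -15/11).
The Hessian has P_{vv} = -8, P_{tt} = 4, P_{vt} = -1, giving D = -33 < 0, so the point is a saddle point.
P(-5/11, -15/11) = -91/11.

-91/11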